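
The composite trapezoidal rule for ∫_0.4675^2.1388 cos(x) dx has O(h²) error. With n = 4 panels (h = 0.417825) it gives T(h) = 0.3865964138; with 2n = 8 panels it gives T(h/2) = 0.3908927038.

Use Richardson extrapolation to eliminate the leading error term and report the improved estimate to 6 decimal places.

0.392325

With r = 2 the leading error scales as h^2, so the weight is 2^2 = 4.
4·0.3908927038 − 0.3865964138 = 1.1769744014
(4·0.3908927038 − 0.3865964138)/(4 − 1) = 0.3923248005
Shift from A(h/2): +0.0014320967.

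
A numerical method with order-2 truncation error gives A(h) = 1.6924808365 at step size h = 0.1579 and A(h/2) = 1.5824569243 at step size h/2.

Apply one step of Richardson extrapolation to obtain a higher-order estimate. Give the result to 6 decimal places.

r = 2, so 2^r = 4.
Numerator 4*A(h/2) − A(h) = 4*1.5824569243 − 1.6924808365 = 4.6373468607
R = 4.6373468607/3 = 1.5457822869

1.545782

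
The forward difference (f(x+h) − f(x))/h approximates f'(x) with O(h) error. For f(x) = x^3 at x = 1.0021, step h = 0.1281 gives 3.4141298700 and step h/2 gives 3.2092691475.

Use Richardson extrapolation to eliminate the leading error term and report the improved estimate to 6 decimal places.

With r = 1 the leading error scales as h^1, so the weight is 2^1 = 2.
Difference of the inputs: 3.2092691475 − 3.4141298700 = -0.2048607225
Divide by 2^1 − 1 = 1: (-0.2048607225)/1 = -0.2048607225
R = A(h/2) + (A(h/2) − A(h))/1 = 3.2092691475 − 0.2048607225 = 3.0044084250
Shift from A(h/2): −0.2048607225.

3.004408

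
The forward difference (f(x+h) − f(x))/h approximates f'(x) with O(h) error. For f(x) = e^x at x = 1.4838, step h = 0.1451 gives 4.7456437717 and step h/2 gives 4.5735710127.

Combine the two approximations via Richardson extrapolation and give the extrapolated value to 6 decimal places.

4.401498

Leading term ∝ h^1; use weight 2 = 2^1.
Difference of the inputs: 4.5735710127 − 4.7456437717 = -0.1720727590
Correction (A(h/2) − A(h))/(2 − 1) = (-0.1720727590)/1 = -0.1720727590
R = A(h/2) + (A(h/2) − A(h))/1 = 4.5735710127 − 0.1720727590 = 4.4014982537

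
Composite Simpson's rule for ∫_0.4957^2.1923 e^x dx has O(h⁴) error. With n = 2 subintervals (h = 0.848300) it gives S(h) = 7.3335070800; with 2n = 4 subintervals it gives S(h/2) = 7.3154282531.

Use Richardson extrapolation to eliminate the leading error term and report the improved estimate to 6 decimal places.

7.314223

Order 4 gives 2^r = 16 and 2^r − 1 = 15.
Top: 16(7.3154282531) − (7.3335070800) = 109.7133449696
Divide by 2^4 − 1 = 15.
Extrapolated: 109.7133449696 / 15 = 7.3142229980
Correction |R − A(h/2)| = 1.205e-03; gap |A(h/2) − A(h)| = 1.808e-02.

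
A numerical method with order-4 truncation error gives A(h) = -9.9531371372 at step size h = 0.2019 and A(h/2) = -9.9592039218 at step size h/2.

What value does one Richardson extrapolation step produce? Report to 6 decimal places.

-9.959608

With r = 4 the leading error scales as h^4, so the weight is 2^4 = 16.
Difference of the inputs: -9.9592039218 − (-9.9531371372) = -0.0060667846
Correction (A(h/2) − A(h))/(16 − 1) = (-0.0060667846)/15 = -0.0004044523
R = A(h/2) + (A(h/2) − A(h))/15 = -9.9592039218 − 0.0004044523 = -9.9596083741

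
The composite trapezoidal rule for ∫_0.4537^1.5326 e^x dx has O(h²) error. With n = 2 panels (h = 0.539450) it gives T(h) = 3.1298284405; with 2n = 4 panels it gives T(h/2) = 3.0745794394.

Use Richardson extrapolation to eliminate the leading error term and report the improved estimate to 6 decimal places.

3.056163

With r = 2 the leading error scales as h^2, so the weight is 2^2 = 4.
2^2*A(h/2) = 12.2983177576; minus A(h) gives 9.1684893171.
Denominator 4 − 1 = 3.
(4*3.0745794394 − 3.1298284405)/(4 − 1) = 3.0561631057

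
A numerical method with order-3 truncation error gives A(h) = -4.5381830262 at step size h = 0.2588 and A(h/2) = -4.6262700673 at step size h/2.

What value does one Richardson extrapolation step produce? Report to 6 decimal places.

-4.638854

The method has order 3: 2^3 = 8.
Difference of the inputs: -4.6262700673 − (-4.5381830262) = -0.0880870411
Divide by 2^3 − 1 = 7: (-0.0880870411)/7 = -0.0125838630
R = -4.6262700673 − 0.0125838630 = -4.6388539303
Correction |R − A(h/2)| = 1.258e-02; gap |A(h/2) − A(h)| = 8.809e-02.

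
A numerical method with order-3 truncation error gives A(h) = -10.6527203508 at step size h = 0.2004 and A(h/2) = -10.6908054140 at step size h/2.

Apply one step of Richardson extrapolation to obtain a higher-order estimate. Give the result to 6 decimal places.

-10.696246

r = 3, so 2^r = 8.
Top: 8(-10.6908054140) − (-10.6527203508) = -74.8737229612
R = (-74.8737229612)/7 = -10.6962461373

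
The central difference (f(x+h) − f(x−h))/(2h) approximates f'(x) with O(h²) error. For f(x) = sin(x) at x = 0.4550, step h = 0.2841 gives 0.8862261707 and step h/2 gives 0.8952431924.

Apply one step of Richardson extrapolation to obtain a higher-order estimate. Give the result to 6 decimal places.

With r = 2 the leading error scales as h^2, so the weight is 2^2 = 4.
4*0.8952431924 − 0.8862261707 = 2.6947465989
Divide by 2^2 − 1 = 3.
2.6947465989 ÷ 3 = 0.8982488663

0.898249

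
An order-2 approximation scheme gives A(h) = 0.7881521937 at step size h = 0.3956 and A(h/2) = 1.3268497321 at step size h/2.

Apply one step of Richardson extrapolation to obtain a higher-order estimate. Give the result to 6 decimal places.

Leading term ∝ h^2; use weight 4 = 2^2.
Weighted: 5.3073989284 − 0.7881521937 = 4.5192467347
4.5192467347 ÷ 3 = 1.5064155782

1.506416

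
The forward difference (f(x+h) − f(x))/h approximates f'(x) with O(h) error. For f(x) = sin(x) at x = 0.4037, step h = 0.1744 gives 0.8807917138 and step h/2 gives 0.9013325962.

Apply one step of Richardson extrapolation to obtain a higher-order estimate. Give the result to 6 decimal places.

0.921873

With r = 1 the leading error scales as h^1, so the weight is 2^1 = 2.
2·0.9013325962 = 1.8026651924; subtract 0.8807917138 → 0.9218734786
Denominator 2 − 1 = 1.
Result: 0.9218734786
Shift from A(h/2): +0.0205408824.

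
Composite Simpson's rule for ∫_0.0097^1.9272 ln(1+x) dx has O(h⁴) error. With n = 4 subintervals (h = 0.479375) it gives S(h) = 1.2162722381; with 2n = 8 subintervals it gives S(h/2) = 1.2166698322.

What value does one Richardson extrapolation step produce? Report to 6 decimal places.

1.216696

r = 4, so 2^r = 16.
2^4×A(h/2) = 19.4667173152; minus A(h) gives 18.2504450771.
(16×1.2166698322 − 1.2162722381)/(16 − 1) = 1.2166963385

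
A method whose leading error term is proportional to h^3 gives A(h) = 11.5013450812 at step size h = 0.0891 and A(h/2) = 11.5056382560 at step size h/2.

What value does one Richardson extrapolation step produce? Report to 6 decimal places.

With r = 3 the leading error scales as h^3, so the weight is 2^3 = 8.
A(h/2) − A(h) = 11.5056382560 − 11.5013450812 = 0.0042931748
Correction (A(h/2) − A(h))/(8 − 1) = 0.0042931748/7 = 0.0006133107
R = A(h/2) + (A(h/2) − A(h))/7 = 11.5056382560 + 0.0006133107 = 11.5062515667
Gap between inputs: 4.293e-03; correction applied: +0.0006133107.

11.506252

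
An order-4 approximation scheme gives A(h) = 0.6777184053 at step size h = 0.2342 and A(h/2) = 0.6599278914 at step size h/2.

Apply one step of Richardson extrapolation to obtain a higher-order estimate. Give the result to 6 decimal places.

Order 4 gives 2^r = 16 and 2^r − 1 = 15.
Top: 16(0.6599278914) − (0.6777184053) = 9.8811278571
9.8811278571 ÷ 15 = 0.6587418571

0.658742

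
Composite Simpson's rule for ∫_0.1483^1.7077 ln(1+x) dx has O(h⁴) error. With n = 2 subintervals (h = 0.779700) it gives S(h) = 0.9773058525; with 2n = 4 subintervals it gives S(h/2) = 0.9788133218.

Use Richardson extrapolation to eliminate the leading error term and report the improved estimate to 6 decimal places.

0.978914

r = 4, so 2^r = 16.
Top: 16(0.9788133218) − (0.9773058525) = 14.6837072963
14.6837072963 ÷ 15 = 0.9789138198
Shift from A(h/2): +0.0001004980.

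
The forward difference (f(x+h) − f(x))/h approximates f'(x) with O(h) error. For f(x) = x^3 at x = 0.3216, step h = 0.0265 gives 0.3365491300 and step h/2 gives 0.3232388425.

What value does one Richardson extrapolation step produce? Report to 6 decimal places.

0.309929

With r = 1 the leading error scales as h^1, so the weight is 2^1 = 2.
2^1·A(h/2) = 0.6464776850; minus A(h) gives 0.3099285550.
0.3099285550 ÷ 1 = 0.3099285550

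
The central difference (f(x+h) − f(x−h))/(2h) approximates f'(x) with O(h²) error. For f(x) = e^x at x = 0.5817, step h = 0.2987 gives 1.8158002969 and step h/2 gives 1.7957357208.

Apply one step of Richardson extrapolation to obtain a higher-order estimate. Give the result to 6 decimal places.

With r = 2 the leading error scales as h^2, so the weight is 2^2 = 4.
4·1.7957357208 = 7.1829428832; 7.1829428832 − 1.8158002969 = 5.3671425863
R = 5.3671425863/3 = 1.7890475288

1.789048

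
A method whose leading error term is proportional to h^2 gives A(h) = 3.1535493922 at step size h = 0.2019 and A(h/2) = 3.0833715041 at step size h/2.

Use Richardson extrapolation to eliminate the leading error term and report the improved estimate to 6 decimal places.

3.059979

r = 2: numerator weight 4, denominator 3.
Numerator 4 × A(h/2) − A(h) = 4 × 3.0833715041 − 3.1535493922 = 9.1799366242
(4 × 3.0833715041 − 3.1535493922)/(4 − 1) = 3.0599788747
Correction |R − A(h/2)| = 2.339e-02; gap |A(h/2) − A(h)| = 7.018e-02.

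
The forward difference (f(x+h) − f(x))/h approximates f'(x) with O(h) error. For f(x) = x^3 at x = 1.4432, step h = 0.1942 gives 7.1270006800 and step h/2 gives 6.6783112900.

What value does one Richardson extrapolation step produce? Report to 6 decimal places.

6.229622

r = 1, so 2^r = 2.
2×6.6783112900 = 13.3566225800; subtract 7.1270006800 → 6.2296219000
Denominator 2 − 1 = 1.
6.2296219000 ÷ 1 = 6.2296219000
Shift from A(h/2): −0.4486893900.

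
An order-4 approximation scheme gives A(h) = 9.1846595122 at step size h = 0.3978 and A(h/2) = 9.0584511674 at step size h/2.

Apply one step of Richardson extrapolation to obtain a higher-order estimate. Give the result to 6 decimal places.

r = 4, so 2^r = 16.
16·9.0584511674 = 144.9352186784; subtract 9.1846595122 → 135.7505591662
(16·9.0584511674 − 9.1846595122)/(16 − 1) = 9.0500372777
Correction |R − A(h/2)| = 8.414e-03; gap |A(h/2) − A(h)| = 1.262e-01.

9.050037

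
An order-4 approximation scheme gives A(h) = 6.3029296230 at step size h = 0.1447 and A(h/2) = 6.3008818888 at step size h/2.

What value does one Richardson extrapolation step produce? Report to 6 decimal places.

6.300745

Order 4 gives 2^r = 16 and 2^r − 1 = 15.
16·6.3008818888 − 6.3029296230 = 94.5111805978
94.5111805978 ÷ 15 = 6.3007453732
Correction |R − A(h/2)| = 1.365e-04; gap |A(h/2) − A(h)| = 2.048e-03.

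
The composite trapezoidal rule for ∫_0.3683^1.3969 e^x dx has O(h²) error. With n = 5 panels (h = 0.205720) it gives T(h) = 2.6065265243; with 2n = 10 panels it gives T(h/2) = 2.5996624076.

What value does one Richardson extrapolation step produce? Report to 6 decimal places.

Order 2 gives 2^r = 4 and 2^r − 1 = 3.
A(h/2) − A(h) = 2.5996624076 − 2.6065265243 = -0.0068641167
Divide by 2^2 − 1 = 3: (-0.0068641167)/3 = -0.0022880389
R = 2.5996624076 − 0.0022880389 = 2.5973743687
Gap between inputs: 6.864e-03; correction applied: −0.0022880389.

2.597374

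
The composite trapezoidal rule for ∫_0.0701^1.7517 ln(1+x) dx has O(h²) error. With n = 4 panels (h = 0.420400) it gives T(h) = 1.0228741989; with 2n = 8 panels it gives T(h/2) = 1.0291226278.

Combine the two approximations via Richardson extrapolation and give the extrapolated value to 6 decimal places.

1.031205

Leading term ∝ h^2; use weight 4 = 2^2.
Numerator 4*A(h/2) − A(h) = 4*1.0291226278 − 1.0228741989 = 3.0936163123
(4*1.0291226278 − 1.0228741989)/(4 − 1) = 1.0312054374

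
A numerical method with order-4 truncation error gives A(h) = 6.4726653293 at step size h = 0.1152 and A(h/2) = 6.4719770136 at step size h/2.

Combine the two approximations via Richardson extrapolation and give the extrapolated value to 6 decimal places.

6.471931

Error is O(h^4); halving h shrinks it by 2^4 = 16.
A(h/2) − A(h) = 6.4719770136 − 6.4726653293 = -0.0006883157
Divide by 2^4 − 1 = 15: (-0.0006883157)/15 = -0.0000458877
R = A(h/2) + (A(h/2) − A(h))/15 = 6.4719770136 − 0.0000458877 = 6.4719311259
Correction |R − A(h/2)| = 4.589e-05; gap |A(h/2) − A(h)| = 6.883e-04.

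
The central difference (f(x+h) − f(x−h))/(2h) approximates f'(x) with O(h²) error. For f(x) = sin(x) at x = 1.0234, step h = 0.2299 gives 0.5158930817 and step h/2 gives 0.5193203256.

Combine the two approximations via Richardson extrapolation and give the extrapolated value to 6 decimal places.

0.520463

Error is O(h^2); halving h shrinks it by 2^2 = 4.
4*0.5193203256 = 2.0772813024; 2.0772813024 − 0.5158930817 = 1.5613882207
Divide by 2^2 − 1 = 3.
Result: 0.5204627402
Shift from A(h/2): +0.0011424146.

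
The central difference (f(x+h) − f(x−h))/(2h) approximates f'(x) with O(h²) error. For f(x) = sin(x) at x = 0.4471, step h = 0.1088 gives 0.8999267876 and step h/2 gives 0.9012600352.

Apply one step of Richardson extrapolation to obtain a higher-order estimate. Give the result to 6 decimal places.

Error is O(h^2); halving h shrinks it by 2^2 = 4.
Difference of the inputs: 0.9012600352 − 0.8999267876 = 0.0013332476
Correction (A(h/2) − A(h))/(4 − 1) = 0.0013332476/3 = 0.0004444159
R = 0.9012600352 + 0.0004444159 = 0.9017044511

0.901704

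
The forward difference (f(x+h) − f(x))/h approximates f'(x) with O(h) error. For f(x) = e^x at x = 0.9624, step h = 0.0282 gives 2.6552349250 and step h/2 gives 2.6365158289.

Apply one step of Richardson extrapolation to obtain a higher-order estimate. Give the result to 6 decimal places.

Method order is 1; weight 2^1 = 2.
Difference of the inputs: 2.6365158289 − 2.6552349250 = -0.0187190961
Divide by 2^1 − 1 = 1: (-0.0187190961)/1 = -0.0187190961
R = A(h/2) + (A(h/2) − A(h))/1 = 2.6365158289 − 0.0187190961 = 2.6177967328

2.617797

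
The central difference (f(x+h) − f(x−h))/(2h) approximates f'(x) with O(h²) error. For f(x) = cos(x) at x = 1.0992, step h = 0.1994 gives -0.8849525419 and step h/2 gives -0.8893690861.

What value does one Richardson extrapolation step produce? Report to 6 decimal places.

The method has order 2: 2^2 = 4.
A(h/2) − A(h) = -0.8893690861 − (-0.8849525419) = -0.0044165442
Divide by 2^2 − 1 = 3: (-0.0044165442)/3 = -0.0014721814
R = A(h/2) + (A(h/2) − A(h))/3 = -0.8893690861 − 0.0014721814 = -0.8908412675

-0.890841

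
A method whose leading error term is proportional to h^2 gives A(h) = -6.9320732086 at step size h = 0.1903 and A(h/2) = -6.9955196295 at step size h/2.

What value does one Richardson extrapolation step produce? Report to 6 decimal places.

-7.016668

With r = 2 the leading error scales as h^2, so the weight is 2^2 = 4.
Weighted: (-27.9820785180) − (-6.9320732086) = -21.0500053094
Divide by 2^2 − 1 = 3.
R = (-21.0500053094)/3 = -7.0166684365
Gap between inputs: 6.345e-02; correction applied: −0.0211488070.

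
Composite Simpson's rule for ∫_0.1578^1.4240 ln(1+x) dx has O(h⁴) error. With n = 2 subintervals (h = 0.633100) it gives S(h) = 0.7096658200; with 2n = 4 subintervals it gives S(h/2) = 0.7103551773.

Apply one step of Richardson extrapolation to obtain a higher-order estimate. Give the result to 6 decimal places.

r = 4, so 2^r = 16.
Numerator 16×A(h/2) − A(h) = 16×0.7103551773 − 0.7096658200 = 10.6560170168
Divide by 2^4 − 1 = 15.
R = 10.6560170168/15 = 0.7104011345

0.710401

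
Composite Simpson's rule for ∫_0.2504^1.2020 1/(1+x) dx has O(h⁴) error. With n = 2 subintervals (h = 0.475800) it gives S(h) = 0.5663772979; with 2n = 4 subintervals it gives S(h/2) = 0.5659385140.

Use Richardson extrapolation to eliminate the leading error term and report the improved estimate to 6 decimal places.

Order 4 gives 2^r = 16 and 2^r − 1 = 15.
Weighted: 9.0550162240 − 0.5663772979 = 8.4886389261
Divide by 2^4 − 1 = 15.
Result: 0.5659092617

0.565909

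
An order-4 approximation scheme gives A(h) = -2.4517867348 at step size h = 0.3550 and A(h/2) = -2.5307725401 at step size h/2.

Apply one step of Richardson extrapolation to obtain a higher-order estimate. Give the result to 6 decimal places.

-2.536038

Error is O(h^4); halving h shrinks it by 2^4 = 16.
Top: 16(-2.5307725401) − (-2.4517867348) = -38.0405739068
Denominator 16 − 1 = 15.
Result: -2.5360382605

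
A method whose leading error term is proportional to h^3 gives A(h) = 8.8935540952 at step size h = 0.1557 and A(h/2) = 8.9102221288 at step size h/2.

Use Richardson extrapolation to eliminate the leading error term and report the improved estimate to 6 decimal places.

8.912603

r = 3: numerator weight 8, denominator 7.
8 × 8.9102221288 = 71.2817770304; subtract 8.8935540952 → 62.3882229352
(8 × 8.9102221288 − 8.8935540952)/(8 − 1) = 8.9126032765
Shift from A(h/2): +0.0023811477.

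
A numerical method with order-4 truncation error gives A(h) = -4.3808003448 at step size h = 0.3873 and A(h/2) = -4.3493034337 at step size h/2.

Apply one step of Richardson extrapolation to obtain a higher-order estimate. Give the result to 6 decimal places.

r = 4: numerator weight 16, denominator 15.
16×(-4.3493034337) − (-4.3808003448) = -65.2080545944
Extrapolated: (-65.2080545944) / 15 = -4.3472036396

-4.347204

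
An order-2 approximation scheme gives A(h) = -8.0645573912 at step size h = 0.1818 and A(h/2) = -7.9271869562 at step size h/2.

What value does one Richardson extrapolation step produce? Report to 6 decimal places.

-7.881397

Order 2 gives 2^r = 4 and 2^r − 1 = 3.
Weighted: (-31.7087478248) − (-8.0645573912) = -23.6441904336
(-23.6441904336) ÷ 3 = -7.8813968112
Correction |R − A(h/2)| = 4.579e-02; gap |A(h/2) − A(h)| = 1.374e-01.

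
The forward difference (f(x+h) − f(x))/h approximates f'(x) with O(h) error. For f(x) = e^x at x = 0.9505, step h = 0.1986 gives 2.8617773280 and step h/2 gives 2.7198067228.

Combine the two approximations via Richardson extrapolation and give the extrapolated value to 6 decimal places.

Error is O(h^1); halving h shrinks it by 2^1 = 2.
2^1 × A(h/2) = 5.4396134456; minus A(h) gives 2.5778361176.
(2 × 2.7198067228 − 2.8617773280)/(2 − 1) = 2.5778361176

2.577836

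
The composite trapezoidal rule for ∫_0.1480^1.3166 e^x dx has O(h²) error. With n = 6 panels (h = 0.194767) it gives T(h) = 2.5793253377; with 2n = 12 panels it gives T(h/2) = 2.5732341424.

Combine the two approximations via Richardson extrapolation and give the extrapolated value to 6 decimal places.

2.571204

Error is O(h^2); halving h shrinks it by 2^2 = 4.
A(h/2) − A(h) = 2.5732341424 − 2.5793253377 = -0.0060911953
Divide by 2^2 − 1 = 3: (-0.0060911953)/3 = -0.0020303984
R = A(h/2) + (A(h/2) − A(h))/3 = 2.5732341424 − 0.0020303984 = 2.5712037440
Gap between inputs: 6.091e-03; correction applied: −0.0020303984.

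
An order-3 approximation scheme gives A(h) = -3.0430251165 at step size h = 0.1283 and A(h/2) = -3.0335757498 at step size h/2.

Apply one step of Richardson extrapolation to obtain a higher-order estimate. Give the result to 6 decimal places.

Error is O(h^3); halving h shrinks it by 2^3 = 8.
8 × (-3.0335757498) = -24.2686059984; subtract (-3.0430251165) → -21.2255808819
Divide by 2^3 − 1 = 7.
(-21.2255808819) ÷ 7 = -3.0322258403

-3.032226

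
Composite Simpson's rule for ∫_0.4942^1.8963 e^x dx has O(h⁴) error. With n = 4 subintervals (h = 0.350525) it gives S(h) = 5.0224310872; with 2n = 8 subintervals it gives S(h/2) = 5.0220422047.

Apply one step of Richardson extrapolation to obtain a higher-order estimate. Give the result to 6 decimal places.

5.022016

r = 4: numerator weight 16, denominator 15.
Top: 16(5.0220422047) − (5.0224310872) = 75.3302441880
75.3302441880 ÷ 15 = 5.0220162792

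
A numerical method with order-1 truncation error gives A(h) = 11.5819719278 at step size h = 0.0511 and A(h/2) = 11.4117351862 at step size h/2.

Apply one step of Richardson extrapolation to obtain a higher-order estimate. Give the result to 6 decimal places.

11.241498

r = 1, so 2^r = 2.
Numerator 2×A(h/2) − A(h) = 2×11.4117351862 − 11.5819719278 = 11.2414984446
(2×11.4117351862 − 11.5819719278)/(2 − 1) = 11.2414984446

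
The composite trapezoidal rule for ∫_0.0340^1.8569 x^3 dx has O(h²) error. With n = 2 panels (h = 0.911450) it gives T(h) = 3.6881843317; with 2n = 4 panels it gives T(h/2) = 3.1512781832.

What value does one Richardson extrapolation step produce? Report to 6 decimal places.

2.972309

Method order is 2; weight 2^2 = 4.
Weighted: 12.6051127328 − 3.6881843317 = 8.9169284011
Divide by 2^2 − 1 = 3.
So the Richardson estimate is 2.9723094670.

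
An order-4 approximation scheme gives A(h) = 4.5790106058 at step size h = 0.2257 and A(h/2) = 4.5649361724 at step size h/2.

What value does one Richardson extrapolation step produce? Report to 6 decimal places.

The method has order 4: 2^4 = 16.
16*4.5649361724 = 73.0389787584; subtract 4.5790106058 → 68.4599681526
Denominator 16 − 1 = 15.
R = 68.4599681526/15 = 4.5639978768

4.563998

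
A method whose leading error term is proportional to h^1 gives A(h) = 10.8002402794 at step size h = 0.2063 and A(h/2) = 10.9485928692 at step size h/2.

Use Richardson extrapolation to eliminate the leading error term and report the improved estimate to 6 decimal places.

11.096945

r = 1: numerator weight 2, denominator 1.
Difference of the inputs: 10.9485928692 − 10.8002402794 = 0.1483525898
Correction (A(h/2) − A(h))/(2 − 1) = 0.1483525898/1 = 0.1483525898
R = 10.9485928692 + 0.1483525898 = 11.0969454590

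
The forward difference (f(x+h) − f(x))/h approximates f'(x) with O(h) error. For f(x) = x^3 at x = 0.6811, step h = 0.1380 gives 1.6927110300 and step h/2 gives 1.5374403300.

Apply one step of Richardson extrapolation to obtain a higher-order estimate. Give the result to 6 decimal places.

Leading term ∝ h^1; use weight 2 = 2^1.
2^1 × A(h/2) = 3.0748806600; minus A(h) gives 1.3821696300.
Extrapolated: 1.3821696300 / 1 = 1.3821696300

1.382170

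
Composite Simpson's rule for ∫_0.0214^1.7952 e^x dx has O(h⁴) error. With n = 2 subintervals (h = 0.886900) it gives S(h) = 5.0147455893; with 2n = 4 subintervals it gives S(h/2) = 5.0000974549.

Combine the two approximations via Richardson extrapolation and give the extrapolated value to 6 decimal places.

r = 4, so 2^r = 16.
Difference of the inputs: 5.0000974549 − 5.0147455893 = -0.0146481344
Correction (A(h/2) − A(h))/(16 − 1) = (-0.0146481344)/15 = -0.0009765423
R = 5.0000974549 − 0.0009765423 = 4.9991209126
Shift from A(h/2): −0.0009765423.

4.999121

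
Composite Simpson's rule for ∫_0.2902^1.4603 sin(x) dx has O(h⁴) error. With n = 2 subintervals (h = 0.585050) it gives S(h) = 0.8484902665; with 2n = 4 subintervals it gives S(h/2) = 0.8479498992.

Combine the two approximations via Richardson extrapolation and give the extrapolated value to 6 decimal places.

0.847914

r = 4: numerator weight 16, denominator 15.
2^4*A(h/2) = 13.5671983872; minus A(h) gives 12.7187081207.
Divide by 2^4 − 1 = 15.
12.7187081207 ÷ 15 = 0.8479138747
Correction |R − A(h/2)| = 3.602e-05; gap |A(h/2) − A(h)| = 5.404e-04.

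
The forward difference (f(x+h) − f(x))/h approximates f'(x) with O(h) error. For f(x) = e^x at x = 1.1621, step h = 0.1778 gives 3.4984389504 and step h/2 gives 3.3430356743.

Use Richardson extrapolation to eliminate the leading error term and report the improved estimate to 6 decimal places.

3.187632

With r = 1 the leading error scales as h^1, so the weight is 2^1 = 2.
A(h/2) − A(h) = 3.3430356743 − 3.4984389504 = -0.1554032761
Divide by 2^1 − 1 = 1: (-0.1554032761)/1 = -0.1554032761
R = A(h/2) + (A(h/2) − A(h))/1 = 3.3430356743 − 0.1554032761 = 3.1876323982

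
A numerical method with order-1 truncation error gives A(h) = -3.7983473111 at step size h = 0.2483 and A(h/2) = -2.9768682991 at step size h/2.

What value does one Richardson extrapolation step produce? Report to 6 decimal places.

-2.155389

Order 1 gives 2^r = 2 and 2^r − 1 = 1.
2×(-2.9768682991) = -5.9537365982; (-5.9537365982) − (-3.7983473111) = -2.1553892871
R = (-2.1553892871)/1 = -2.1553892871
Correction |R − A(h/2)| = 8.215e-01; gap |A(h/2) − A(h)| = 8.215e-01.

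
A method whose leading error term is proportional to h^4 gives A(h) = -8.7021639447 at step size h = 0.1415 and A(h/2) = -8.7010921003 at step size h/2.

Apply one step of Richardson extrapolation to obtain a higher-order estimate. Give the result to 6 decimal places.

-8.701021

Leading term ∝ h^4; use weight 16 = 2^4.
16·(-8.7010921003) = -139.2174736048; (-139.2174736048) − (-8.7021639447) = -130.5153096601
Denominator 16 − 1 = 15.
Extrapolated: (-130.5153096601) / 15 = -8.7010206440
Correction |R − A(h/2)| = 7.146e-05; gap |A(h/2) − A(h)| = 1.072e-03.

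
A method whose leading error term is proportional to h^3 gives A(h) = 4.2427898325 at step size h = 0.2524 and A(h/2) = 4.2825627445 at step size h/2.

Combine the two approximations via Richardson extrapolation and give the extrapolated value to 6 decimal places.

The method has order 3: 2^3 = 8.
A(h/2) − A(h) = 4.2825627445 − 4.2427898325 = 0.0397729120
Correction (A(h/2) − A(h))/(8 − 1) = 0.0397729120/7 = 0.0056818446
R = A(h/2) + (A(h/2) − A(h))/7 = 4.2825627445 + 0.0056818446 = 4.2882445891

4.288245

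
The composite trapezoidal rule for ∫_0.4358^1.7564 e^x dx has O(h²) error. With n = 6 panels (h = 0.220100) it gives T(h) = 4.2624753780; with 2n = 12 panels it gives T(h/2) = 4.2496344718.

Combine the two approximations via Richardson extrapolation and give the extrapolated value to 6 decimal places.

4.245354

With r = 2 the leading error scales as h^2, so the weight is 2^2 = 4.
4 × 4.2496344718 − 4.2624753780 = 12.7360625092
Extrapolated: 12.7360625092 / 3 = 4.2453541697
Correction |R − A(h/2)| = 4.280e-03; gap |A(h/2) − A(h)| = 1.284e-02.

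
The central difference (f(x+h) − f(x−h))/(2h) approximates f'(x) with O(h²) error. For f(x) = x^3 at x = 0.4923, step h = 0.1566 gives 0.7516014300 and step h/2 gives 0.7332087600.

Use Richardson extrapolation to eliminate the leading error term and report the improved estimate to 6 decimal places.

r = 2, so 2^r = 4.
Numerator 4 × A(h/2) − A(h) = 4 × 0.7332087600 − 0.7516014300 = 2.1812336100
Extrapolated: 2.1812336100 / 3 = 0.7270778700

0.727078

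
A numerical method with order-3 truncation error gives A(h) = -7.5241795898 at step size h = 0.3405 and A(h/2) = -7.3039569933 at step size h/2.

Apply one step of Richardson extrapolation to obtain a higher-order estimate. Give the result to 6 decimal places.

-7.272497

The method has order 3: 2^3 = 8.
8*(-7.3039569933) − (-7.5241795898) = -50.9074763566
Divide by 2^3 − 1 = 7.
Extrapolated: (-50.9074763566) / 7 = -7.2724966224
Shift from A(h/2): +0.0314603709.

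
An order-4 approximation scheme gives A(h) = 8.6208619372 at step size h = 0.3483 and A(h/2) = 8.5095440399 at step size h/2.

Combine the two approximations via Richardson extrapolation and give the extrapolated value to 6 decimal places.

8.502123

Error is O(h^4); halving h shrinks it by 2^4 = 16.
Difference of the inputs: 8.5095440399 − 8.6208619372 = -0.1113178973
Correction (A(h/2) − A(h))/(16 − 1) = (-0.1113178973)/15 = -0.0074211932
R = A(h/2) + (A(h/2) − A(h))/15 = 8.5095440399 − 0.0074211932 = 8.5021228467
Shift from A(h/2): −0.0074211932.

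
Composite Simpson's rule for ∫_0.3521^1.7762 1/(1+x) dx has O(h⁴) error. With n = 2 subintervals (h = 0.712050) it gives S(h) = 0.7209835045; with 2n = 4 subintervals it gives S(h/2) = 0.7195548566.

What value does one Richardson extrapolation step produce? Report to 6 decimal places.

0.719460

Order 4 gives 2^r = 16 and 2^r − 1 = 15.
Weighted: 11.5128777056 − 0.7209835045 = 10.7918942011
Denominator 16 − 1 = 15.
So the Richardson estimate is 0.7194596134.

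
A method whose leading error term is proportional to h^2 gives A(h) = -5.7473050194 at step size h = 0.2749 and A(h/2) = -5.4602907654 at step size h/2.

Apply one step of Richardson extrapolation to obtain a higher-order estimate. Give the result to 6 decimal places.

With r = 2 the leading error scales as h^2, so the weight is 2^2 = 4.
Weighted: (-21.8411630616) − (-5.7473050194) = -16.0938580422
Divide by 2^2 − 1 = 3.
So the Richardson estimate is -5.3646193474.
Correction |R − A(h/2)| = 9.567e-02; gap |A(h/2) − A(h)| = 2.870e-01.

-5.364619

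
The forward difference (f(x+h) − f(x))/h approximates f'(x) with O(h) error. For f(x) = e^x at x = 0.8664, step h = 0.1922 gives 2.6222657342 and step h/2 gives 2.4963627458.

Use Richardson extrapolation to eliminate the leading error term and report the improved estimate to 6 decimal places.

2.370460

Error is O(h^1); halving h shrinks it by 2^1 = 2.
Difference of the inputs: 2.4963627458 − 2.6222657342 = -0.1259029884
Correction (A(h/2) − A(h))/(2 − 1) = (-0.1259029884)/1 = -0.1259029884
R = 2.4963627458 − 0.1259029884 = 2.3704597574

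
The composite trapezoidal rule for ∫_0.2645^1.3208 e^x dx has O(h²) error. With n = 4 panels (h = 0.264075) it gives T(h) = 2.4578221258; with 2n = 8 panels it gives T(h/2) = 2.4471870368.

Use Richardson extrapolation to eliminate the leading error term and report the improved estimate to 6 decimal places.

2.443642

Error is O(h^2); halving h shrinks it by 2^2 = 4.
Top: 4(2.4471870368) − (2.4578221258) = 7.3309260214
Divide by 2^2 − 1 = 3.
So the Richardson estimate is 2.4436420071.
Gap between inputs: 1.064e-02; correction applied: −0.0035450297.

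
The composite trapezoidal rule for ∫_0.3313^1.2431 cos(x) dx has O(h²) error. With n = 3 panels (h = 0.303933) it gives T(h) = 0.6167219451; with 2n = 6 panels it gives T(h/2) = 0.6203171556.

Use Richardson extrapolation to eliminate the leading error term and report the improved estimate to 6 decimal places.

0.621516

Order 2 gives 2^r = 4 and 2^r − 1 = 3.
Numerator 4*A(h/2) − A(h) = 4*0.6203171556 − 0.6167219451 = 1.8645466773
Denominator 4 − 1 = 3.
Result: 0.6215155591
Shift from A(h/2): +0.0011984035.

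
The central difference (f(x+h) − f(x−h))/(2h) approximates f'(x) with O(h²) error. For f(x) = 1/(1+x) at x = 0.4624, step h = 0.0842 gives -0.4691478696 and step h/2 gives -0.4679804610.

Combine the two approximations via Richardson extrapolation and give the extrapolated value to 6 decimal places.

-0.467591

Leading term ∝ h^2; use weight 4 = 2^2.
Weighted: (-1.8719218440) − (-0.4691478696) = -1.4027739744
Divide by 2^2 − 1 = 3.
Extrapolated: (-1.4027739744) / 3 = -0.4675913248
Shift from A(h/2): +0.0003891362.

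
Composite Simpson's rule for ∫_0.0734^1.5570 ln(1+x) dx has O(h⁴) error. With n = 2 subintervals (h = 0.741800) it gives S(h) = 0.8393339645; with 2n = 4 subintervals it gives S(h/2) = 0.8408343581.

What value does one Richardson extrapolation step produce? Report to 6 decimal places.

0.840934

The method has order 4: 2^4 = 16.
16*0.8408343581 − 0.8393339645 = 12.6140157651
Denominator 16 − 1 = 15.
Extrapolated: 12.6140157651 / 15 = 0.8409343843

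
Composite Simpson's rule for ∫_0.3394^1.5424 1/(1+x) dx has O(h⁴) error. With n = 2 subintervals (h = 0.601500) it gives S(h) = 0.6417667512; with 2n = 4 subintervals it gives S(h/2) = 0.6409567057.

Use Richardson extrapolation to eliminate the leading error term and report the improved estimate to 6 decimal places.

With r = 4 the leading error scales as h^4, so the weight is 2^4 = 16.
16*0.6409567057 = 10.2553072912; 10.2553072912 − 0.6417667512 = 9.6135405400
Divide by 2^4 − 1 = 15.
9.6135405400 ÷ 15 = 0.6409027027

0.640903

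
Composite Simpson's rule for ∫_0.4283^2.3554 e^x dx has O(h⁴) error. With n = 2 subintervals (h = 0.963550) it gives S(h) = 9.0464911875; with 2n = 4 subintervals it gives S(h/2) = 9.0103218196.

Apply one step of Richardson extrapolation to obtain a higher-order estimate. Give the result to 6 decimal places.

9.007911

r = 4, so 2^r = 16.
Top: 16(9.0103218196) − (9.0464911875) = 135.1186579261
Extrapolated: 135.1186579261 / 15 = 9.0079105284
Shift from A(h/2): −0.0024112912.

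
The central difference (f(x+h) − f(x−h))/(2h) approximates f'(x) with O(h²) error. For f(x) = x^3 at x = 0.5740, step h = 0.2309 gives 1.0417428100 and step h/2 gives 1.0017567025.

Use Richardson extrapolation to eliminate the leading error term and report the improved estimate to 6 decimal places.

r = 2, so 2^r = 4.
Numerator 4·A(h/2) − A(h) = 4·1.0017567025 − 1.0417428100 = 2.9652840000
(4·1.0017567025 − 1.0417428100)/(4 − 1) = 0.9884280000

0.988428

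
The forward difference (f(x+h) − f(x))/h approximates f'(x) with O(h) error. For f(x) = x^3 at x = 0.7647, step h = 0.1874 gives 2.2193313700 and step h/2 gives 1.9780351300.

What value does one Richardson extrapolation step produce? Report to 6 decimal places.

The method has order 1: 2^1 = 2.
2 × 1.9780351300 = 3.9560702600; 3.9560702600 − 2.2193313700 = 1.7367388900
Divide by 2^1 − 1 = 1.
R = 1.7367388900/1 = 1.7367388900
Shift from A(h/2): −0.2412962400.

1.736739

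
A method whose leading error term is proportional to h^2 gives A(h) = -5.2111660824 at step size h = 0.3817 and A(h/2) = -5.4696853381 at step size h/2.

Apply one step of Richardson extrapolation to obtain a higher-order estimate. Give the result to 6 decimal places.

-5.555858

The method has order 2: 2^2 = 4.
Weighted: (-21.8787413524) − (-5.2111660824) = -16.6675752700
Divide by 2^2 − 1 = 3.
Result: -5.5558584233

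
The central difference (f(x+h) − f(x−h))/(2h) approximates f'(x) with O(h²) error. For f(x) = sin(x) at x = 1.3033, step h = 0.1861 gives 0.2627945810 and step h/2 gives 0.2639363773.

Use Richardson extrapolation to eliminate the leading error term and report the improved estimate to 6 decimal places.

Method order is 2; weight 2^2 = 4.
Top: 4(0.2639363773) − (0.2627945810) = 0.7929509282
0.7929509282 ÷ 3 = 0.2643169761
Shift from A(h/2): +0.0003805988.

0.264317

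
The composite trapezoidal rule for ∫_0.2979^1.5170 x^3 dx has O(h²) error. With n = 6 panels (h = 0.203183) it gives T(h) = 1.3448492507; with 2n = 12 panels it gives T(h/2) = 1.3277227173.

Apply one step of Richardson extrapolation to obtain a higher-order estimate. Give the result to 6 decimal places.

With r = 2 the leading error scales as h^2, so the weight is 2^2 = 4.
2^2*A(h/2) = 5.3108908692; minus A(h) gives 3.9660416185.
3.9660416185 ÷ 3 = 1.3220138728
Gap between inputs: 1.713e-02; correction applied: −0.0057088445.

1.322014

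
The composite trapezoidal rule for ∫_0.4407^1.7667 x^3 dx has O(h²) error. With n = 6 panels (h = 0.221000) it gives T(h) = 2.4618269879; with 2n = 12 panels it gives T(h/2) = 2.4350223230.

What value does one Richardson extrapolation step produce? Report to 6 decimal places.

2.426087

Leading term ∝ h^2; use weight 4 = 2^2.
Weighted: 9.7400892920 − 2.4618269879 = 7.2782623041
Denominator 4 − 1 = 3.
Extrapolated: 7.2782623041 / 3 = 2.4260874347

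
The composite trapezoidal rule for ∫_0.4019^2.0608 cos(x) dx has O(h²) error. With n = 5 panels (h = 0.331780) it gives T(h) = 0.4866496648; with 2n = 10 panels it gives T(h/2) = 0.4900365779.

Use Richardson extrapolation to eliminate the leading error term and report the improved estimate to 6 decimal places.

0.491166

With r = 2 the leading error scales as h^2, so the weight is 2^2 = 4.
Numerator 4 × A(h/2) − A(h) = 4 × 0.4900365779 − 0.4866496648 = 1.4734966468
R = 1.4734966468/3 = 0.4911655489
Correction |R − A(h/2)| = 1.129e-03; gap |A(h/2) − A(h)| = 3.387e-03.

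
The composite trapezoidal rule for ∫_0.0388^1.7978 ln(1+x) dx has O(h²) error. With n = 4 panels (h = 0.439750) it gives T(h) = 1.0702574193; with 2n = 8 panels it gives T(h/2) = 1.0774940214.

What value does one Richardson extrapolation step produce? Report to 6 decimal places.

1.079906

With r = 2 the leading error scales as h^2, so the weight is 2^2 = 4.
4×1.0774940214 = 4.3099760856; subtract 1.0702574193 → 3.2397186663
Divide by 2^2 − 1 = 3.
So the Richardson estimate is 1.0799062221.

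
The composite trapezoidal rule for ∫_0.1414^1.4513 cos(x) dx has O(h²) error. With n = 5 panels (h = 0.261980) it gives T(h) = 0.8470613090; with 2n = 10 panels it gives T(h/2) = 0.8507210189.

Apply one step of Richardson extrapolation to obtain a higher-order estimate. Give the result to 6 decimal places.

The method has order 2: 2^2 = 4.
Numerator 4*A(h/2) − A(h) = 4*0.8507210189 − 0.8470613090 = 2.5558227666
Divide by 2^2 − 1 = 3.
R = 2.5558227666/3 = 0.8519409222
Gap between inputs: 3.660e-03; correction applied: +0.0012199033.

0.851941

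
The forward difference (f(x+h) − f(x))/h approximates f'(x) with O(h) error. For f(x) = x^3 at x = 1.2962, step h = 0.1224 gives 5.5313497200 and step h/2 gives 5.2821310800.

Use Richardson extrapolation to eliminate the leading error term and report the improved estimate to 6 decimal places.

5.032912

Order 1 gives 2^r = 2 and 2^r − 1 = 1.
2×5.2821310800 = 10.5642621600; subtract 5.5313497200 → 5.0329124400
Extrapolated: 5.0329124400 / 1 = 5.0329124400
Correction |R − A(h/2)| = 2.492e-01; gap |A(h/2) − A(h)| = 2.492e-01.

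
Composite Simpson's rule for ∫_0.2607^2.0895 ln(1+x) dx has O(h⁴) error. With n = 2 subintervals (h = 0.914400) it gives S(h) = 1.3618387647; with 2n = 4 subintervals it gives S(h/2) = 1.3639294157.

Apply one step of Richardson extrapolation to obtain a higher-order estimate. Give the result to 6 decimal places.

r = 4, so 2^r = 16.
Difference of the inputs: 1.3639294157 − 1.3618387647 = 0.0020906510
Correction (A(h/2) − A(h))/(16 − 1) = 0.0020906510/15 = 0.0001393767
R = A(h/2) + (A(h/2) − A(h))/15 = 1.3639294157 + 0.0001393767 = 1.3640687924

1.364069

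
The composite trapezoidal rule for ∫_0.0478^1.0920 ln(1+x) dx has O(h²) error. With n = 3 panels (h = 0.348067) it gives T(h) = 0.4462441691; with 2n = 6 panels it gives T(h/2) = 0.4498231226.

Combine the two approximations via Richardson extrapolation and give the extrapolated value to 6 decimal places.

0.451016

Leading term ∝ h^2; use weight 4 = 2^2.
Numerator 4·A(h/2) − A(h) = 4·0.4498231226 − 0.4462441691 = 1.3530483213
R = 1.3530483213/3 = 0.4510161071
Gap between inputs: 3.579e-03; correction applied: +0.0011929845.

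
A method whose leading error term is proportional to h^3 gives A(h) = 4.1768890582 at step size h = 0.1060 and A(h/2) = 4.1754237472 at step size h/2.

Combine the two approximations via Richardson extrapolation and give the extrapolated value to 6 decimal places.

4.175214

With r = 3 the leading error scales as h^3, so the weight is 2^3 = 8.
Top: 8(4.1754237472) − (4.1768890582) = 29.2265009194
Extrapolated: 29.2265009194 / 7 = 4.1752144171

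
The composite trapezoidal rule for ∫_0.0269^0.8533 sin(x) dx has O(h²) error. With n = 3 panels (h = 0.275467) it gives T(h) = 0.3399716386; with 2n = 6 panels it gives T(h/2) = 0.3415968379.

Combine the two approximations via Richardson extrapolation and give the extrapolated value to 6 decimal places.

Leading term ∝ h^2; use weight 4 = 2^2.
Numerator 4·A(h/2) − A(h) = 4·0.3415968379 − 0.3399716386 = 1.0264157130
Extrapolated: 1.0264157130 / 3 = 0.3421385710

0.342139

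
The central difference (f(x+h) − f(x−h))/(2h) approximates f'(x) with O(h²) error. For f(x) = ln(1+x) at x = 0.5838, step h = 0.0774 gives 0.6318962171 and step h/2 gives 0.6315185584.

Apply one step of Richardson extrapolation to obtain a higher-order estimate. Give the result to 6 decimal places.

0.631393

Method order is 2; weight 2^2 = 4.
Difference of the inputs: 0.6315185584 − 0.6318962171 = -0.0003776587
Correction (A(h/2) − A(h))/(4 − 1) = (-0.0003776587)/3 = -0.0001258862
R = A(h/2) + (A(h/2) − A(h))/3 = 0.6315185584 − 0.0001258862 = 0.6313926722
Gap between inputs: 3.777e-04; correction applied: −0.0001258862.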